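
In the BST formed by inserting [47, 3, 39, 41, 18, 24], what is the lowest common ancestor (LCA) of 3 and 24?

Tree insertion order: [47, 3, 39, 41, 18, 24]
Tree (level-order array): [47, 3, None, None, 39, 18, 41, None, 24]
In a BST, the LCA of p=3, q=24 is the first node v on the
root-to-leaf path with p <= v <= q (go left if both < v, right if both > v).
Walk from root:
  at 47: both 3 and 24 < 47, go left
  at 3: 3 <= 3 <= 24, this is the LCA
LCA = 3


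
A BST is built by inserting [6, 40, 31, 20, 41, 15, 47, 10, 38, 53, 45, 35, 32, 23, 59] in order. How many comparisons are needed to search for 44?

Search path for 44: 6 -> 40 -> 41 -> 47 -> 45
Found: False
Comparisons: 5


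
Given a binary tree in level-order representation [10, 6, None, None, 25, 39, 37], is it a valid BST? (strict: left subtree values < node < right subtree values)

Level-order array: [10, 6, None, None, 25, 39, 37]
Validate using subtree bounds (lo, hi): at each node, require lo < value < hi,
then recurse left with hi=value and right with lo=value.
Preorder trace (stopping at first violation):
  at node 10 with bounds (-inf, +inf): OK
  at node 6 with bounds (-inf, 10): OK
  at node 25 with bounds (6, 10): VIOLATION
Node 25 violates its bound: not (6 < 25 < 10).
Result: Not a valid BST


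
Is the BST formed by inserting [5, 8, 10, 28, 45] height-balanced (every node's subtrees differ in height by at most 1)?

Tree (level-order array): [5, None, 8, None, 10, None, 28, None, 45]
Definition: a tree is height-balanced if, at every node, |h(left) - h(right)| <= 1 (empty subtree has height -1).
Bottom-up per-node check:
  node 45: h_left=-1, h_right=-1, diff=0 [OK], height=0
  node 28: h_left=-1, h_right=0, diff=1 [OK], height=1
  node 10: h_left=-1, h_right=1, diff=2 [FAIL (|-1-1|=2 > 1)], height=2
  node 8: h_left=-1, h_right=2, diff=3 [FAIL (|-1-2|=3 > 1)], height=3
  node 5: h_left=-1, h_right=3, diff=4 [FAIL (|-1-3|=4 > 1)], height=4
Node 10 violates the condition: |-1 - 1| = 2 > 1.
Result: Not balanced


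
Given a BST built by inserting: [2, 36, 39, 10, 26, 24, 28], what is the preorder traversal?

Tree insertion order: [2, 36, 39, 10, 26, 24, 28]
Tree (level-order array): [2, None, 36, 10, 39, None, 26, None, None, 24, 28]
Preorder traversal: [2, 36, 10, 26, 24, 28, 39]


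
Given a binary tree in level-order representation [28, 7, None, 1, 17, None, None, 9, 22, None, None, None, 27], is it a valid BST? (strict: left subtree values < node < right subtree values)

Level-order array: [28, 7, None, 1, 17, None, None, 9, 22, None, None, None, 27]
Validate using subtree bounds (lo, hi): at each node, require lo < value < hi,
then recurse left with hi=value and right with lo=value.
Preorder trace (stopping at first violation):
  at node 28 with bounds (-inf, +inf): OK
  at node 7 with bounds (-inf, 28): OK
  at node 1 with bounds (-inf, 7): OK
  at node 17 with bounds (7, 28): OK
  at node 9 with bounds (7, 17): OK
  at node 22 with bounds (17, 28): OK
  at node 27 with bounds (22, 28): OK
No violation found at any node.
Result: Valid BST


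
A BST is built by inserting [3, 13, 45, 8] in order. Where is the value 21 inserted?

Starting tree (level order): [3, None, 13, 8, 45]
Insertion path: 3 -> 13 -> 45
Result: insert 21 as left child of 45
Final tree (level order): [3, None, 13, 8, 45, None, None, 21]


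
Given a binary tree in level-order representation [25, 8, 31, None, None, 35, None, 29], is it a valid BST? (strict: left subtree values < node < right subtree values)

Level-order array: [25, 8, 31, None, None, 35, None, 29]
Validate using subtree bounds (lo, hi): at each node, require lo < value < hi,
then recurse left with hi=value and right with lo=value.
Preorder trace (stopping at first violation):
  at node 25 with bounds (-inf, +inf): OK
  at node 8 with bounds (-inf, 25): OK
  at node 31 with bounds (25, +inf): OK
  at node 35 with bounds (25, 31): VIOLATION
Node 35 violates its bound: not (25 < 35 < 31).
Result: Not a valid BST


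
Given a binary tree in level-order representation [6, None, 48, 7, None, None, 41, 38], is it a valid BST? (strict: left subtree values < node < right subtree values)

Level-order array: [6, None, 48, 7, None, None, 41, 38]
Validate using subtree bounds (lo, hi): at each node, require lo < value < hi,
then recurse left with hi=value and right with lo=value.
Preorder trace (stopping at first violation):
  at node 6 with bounds (-inf, +inf): OK
  at node 48 with bounds (6, +inf): OK
  at node 7 with bounds (6, 48): OK
  at node 41 with bounds (7, 48): OK
  at node 38 with bounds (7, 41): OK
No violation found at any node.
Result: Valid BST


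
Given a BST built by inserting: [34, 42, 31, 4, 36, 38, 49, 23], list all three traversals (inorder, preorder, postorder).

Tree insertion order: [34, 42, 31, 4, 36, 38, 49, 23]
Tree (level-order array): [34, 31, 42, 4, None, 36, 49, None, 23, None, 38]
Inorder (L, root, R): [4, 23, 31, 34, 36, 38, 42, 49]
Preorder (root, L, R): [34, 31, 4, 23, 42, 36, 38, 49]
Postorder (L, R, root): [23, 4, 31, 38, 36, 49, 42, 34]


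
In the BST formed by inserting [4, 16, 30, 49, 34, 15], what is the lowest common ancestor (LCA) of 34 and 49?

Tree insertion order: [4, 16, 30, 49, 34, 15]
Tree (level-order array): [4, None, 16, 15, 30, None, None, None, 49, 34]
In a BST, the LCA of p=34, q=49 is the first node v on the
root-to-leaf path with p <= v <= q (go left if both < v, right if both > v).
Walk from root:
  at 4: both 34 and 49 > 4, go right
  at 16: both 34 and 49 > 16, go right
  at 30: both 34 and 49 > 30, go right
  at 49: 34 <= 49 <= 49, this is the LCA
LCA = 49


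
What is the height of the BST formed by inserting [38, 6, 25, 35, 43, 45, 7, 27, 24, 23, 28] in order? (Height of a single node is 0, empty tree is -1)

Insertion order: [38, 6, 25, 35, 43, 45, 7, 27, 24, 23, 28]
Tree (level-order array): [38, 6, 43, None, 25, None, 45, 7, 35, None, None, None, 24, 27, None, 23, None, None, 28]
Compute height bottom-up (empty subtree = -1):
  height(23) = 1 + max(-1, -1) = 0
  height(24) = 1 + max(0, -1) = 1
  height(7) = 1 + max(-1, 1) = 2
  height(28) = 1 + max(-1, -1) = 0
  height(27) = 1 + max(-1, 0) = 1
  height(35) = 1 + max(1, -1) = 2
  height(25) = 1 + max(2, 2) = 3
  height(6) = 1 + max(-1, 3) = 4
  height(45) = 1 + max(-1, -1) = 0
  height(43) = 1 + max(-1, 0) = 1
  height(38) = 1 + max(4, 1) = 5
Height = 5


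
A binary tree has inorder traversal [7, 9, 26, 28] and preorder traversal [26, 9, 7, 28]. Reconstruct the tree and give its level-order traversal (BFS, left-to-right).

Inorder:  [7, 9, 26, 28]
Preorder: [26, 9, 7, 28]
Algorithm: preorder visits root first, so consume preorder in order;
for each root, split the current inorder slice at that value into
left-subtree inorder and right-subtree inorder, then recurse.
Recursive splits:
  root=26; inorder splits into left=[7, 9], right=[28]
  root=9; inorder splits into left=[7], right=[]
  root=7; inorder splits into left=[], right=[]
  root=28; inorder splits into left=[], right=[]
Reconstructed level-order: [26, 9, 28, 7]


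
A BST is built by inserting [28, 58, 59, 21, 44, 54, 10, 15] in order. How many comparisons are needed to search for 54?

Search path for 54: 28 -> 58 -> 44 -> 54
Found: True
Comparisons: 4


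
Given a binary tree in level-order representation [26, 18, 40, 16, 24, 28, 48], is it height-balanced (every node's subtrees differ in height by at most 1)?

Tree (level-order array): [26, 18, 40, 16, 24, 28, 48]
Definition: a tree is height-balanced if, at every node, |h(left) - h(right)| <= 1 (empty subtree has height -1).
Bottom-up per-node check:
  node 16: h_left=-1, h_right=-1, diff=0 [OK], height=0
  node 24: h_left=-1, h_right=-1, diff=0 [OK], height=0
  node 18: h_left=0, h_right=0, diff=0 [OK], height=1
  node 28: h_left=-1, h_right=-1, diff=0 [OK], height=0
  node 48: h_left=-1, h_right=-1, diff=0 [OK], height=0
  node 40: h_left=0, h_right=0, diff=0 [OK], height=1
  node 26: h_left=1, h_right=1, diff=0 [OK], height=2
All nodes satisfy the balance condition.
Result: Balanced


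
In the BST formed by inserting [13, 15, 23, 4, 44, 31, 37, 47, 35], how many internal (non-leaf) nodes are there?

Tree built from: [13, 15, 23, 4, 44, 31, 37, 47, 35]
Tree (level-order array): [13, 4, 15, None, None, None, 23, None, 44, 31, 47, None, 37, None, None, 35]
Rule: An internal node has at least one child.
Per-node child counts:
  node 13: 2 child(ren)
  node 4: 0 child(ren)
  node 15: 1 child(ren)
  node 23: 1 child(ren)
  node 44: 2 child(ren)
  node 31: 1 child(ren)
  node 37: 1 child(ren)
  node 35: 0 child(ren)
  node 47: 0 child(ren)
Matching nodes: [13, 15, 23, 44, 31, 37]
Count of internal (non-leaf) nodes: 6


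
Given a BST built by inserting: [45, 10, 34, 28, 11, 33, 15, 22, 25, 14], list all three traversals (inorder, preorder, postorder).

Tree insertion order: [45, 10, 34, 28, 11, 33, 15, 22, 25, 14]
Tree (level-order array): [45, 10, None, None, 34, 28, None, 11, 33, None, 15, None, None, 14, 22, None, None, None, 25]
Inorder (L, root, R): [10, 11, 14, 15, 22, 25, 28, 33, 34, 45]
Preorder (root, L, R): [45, 10, 34, 28, 11, 15, 14, 22, 25, 33]
Postorder (L, R, root): [14, 25, 22, 15, 11, 33, 28, 34, 10, 45]


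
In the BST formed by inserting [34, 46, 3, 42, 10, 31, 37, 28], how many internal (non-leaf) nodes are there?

Tree built from: [34, 46, 3, 42, 10, 31, 37, 28]
Tree (level-order array): [34, 3, 46, None, 10, 42, None, None, 31, 37, None, 28]
Rule: An internal node has at least one child.
Per-node child counts:
  node 34: 2 child(ren)
  node 3: 1 child(ren)
  node 10: 1 child(ren)
  node 31: 1 child(ren)
  node 28: 0 child(ren)
  node 46: 1 child(ren)
  node 42: 1 child(ren)
  node 37: 0 child(ren)
Matching nodes: [34, 3, 10, 31, 46, 42]
Count of internal (non-leaf) nodes: 6


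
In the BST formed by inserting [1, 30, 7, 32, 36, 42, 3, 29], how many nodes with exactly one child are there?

Tree built from: [1, 30, 7, 32, 36, 42, 3, 29]
Tree (level-order array): [1, None, 30, 7, 32, 3, 29, None, 36, None, None, None, None, None, 42]
Rule: These are nodes with exactly 1 non-null child.
Per-node child counts:
  node 1: 1 child(ren)
  node 30: 2 child(ren)
  node 7: 2 child(ren)
  node 3: 0 child(ren)
  node 29: 0 child(ren)
  node 32: 1 child(ren)
  node 36: 1 child(ren)
  node 42: 0 child(ren)
Matching nodes: [1, 32, 36]
Count of nodes with exactly one child: 3


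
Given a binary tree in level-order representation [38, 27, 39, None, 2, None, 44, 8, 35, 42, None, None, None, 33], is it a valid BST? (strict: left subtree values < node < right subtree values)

Level-order array: [38, 27, 39, None, 2, None, 44, 8, 35, 42, None, None, None, 33]
Validate using subtree bounds (lo, hi): at each node, require lo < value < hi,
then recurse left with hi=value and right with lo=value.
Preorder trace (stopping at first violation):
  at node 38 with bounds (-inf, +inf): OK
  at node 27 with bounds (-inf, 38): OK
  at node 2 with bounds (27, 38): VIOLATION
Node 2 violates its bound: not (27 < 2 < 38).
Result: Not a valid BST


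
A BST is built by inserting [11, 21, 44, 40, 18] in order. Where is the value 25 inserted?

Starting tree (level order): [11, None, 21, 18, 44, None, None, 40]
Insertion path: 11 -> 21 -> 44 -> 40
Result: insert 25 as left child of 40
Final tree (level order): [11, None, 21, 18, 44, None, None, 40, None, 25]


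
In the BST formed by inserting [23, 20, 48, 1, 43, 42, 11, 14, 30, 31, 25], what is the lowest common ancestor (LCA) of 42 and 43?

Tree insertion order: [23, 20, 48, 1, 43, 42, 11, 14, 30, 31, 25]
Tree (level-order array): [23, 20, 48, 1, None, 43, None, None, 11, 42, None, None, 14, 30, None, None, None, 25, 31]
In a BST, the LCA of p=42, q=43 is the first node v on the
root-to-leaf path with p <= v <= q (go left if both < v, right if both > v).
Walk from root:
  at 23: both 42 and 43 > 23, go right
  at 48: both 42 and 43 < 48, go left
  at 43: 42 <= 43 <= 43, this is the LCA
LCA = 43


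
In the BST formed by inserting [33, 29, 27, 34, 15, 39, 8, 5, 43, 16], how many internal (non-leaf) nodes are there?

Tree built from: [33, 29, 27, 34, 15, 39, 8, 5, 43, 16]
Tree (level-order array): [33, 29, 34, 27, None, None, 39, 15, None, None, 43, 8, 16, None, None, 5]
Rule: An internal node has at least one child.
Per-node child counts:
  node 33: 2 child(ren)
  node 29: 1 child(ren)
  node 27: 1 child(ren)
  node 15: 2 child(ren)
  node 8: 1 child(ren)
  node 5: 0 child(ren)
  node 16: 0 child(ren)
  node 34: 1 child(ren)
  node 39: 1 child(ren)
  node 43: 0 child(ren)
Matching nodes: [33, 29, 27, 15, 8, 34, 39]
Count of internal (non-leaf) nodes: 7


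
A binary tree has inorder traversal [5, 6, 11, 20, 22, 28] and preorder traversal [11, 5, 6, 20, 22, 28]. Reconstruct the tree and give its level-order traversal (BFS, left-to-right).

Inorder:  [5, 6, 11, 20, 22, 28]
Preorder: [11, 5, 6, 20, 22, 28]
Algorithm: preorder visits root first, so consume preorder in order;
for each root, split the current inorder slice at that value into
left-subtree inorder and right-subtree inorder, then recurse.
Recursive splits:
  root=11; inorder splits into left=[5, 6], right=[20, 22, 28]
  root=5; inorder splits into left=[], right=[6]
  root=6; inorder splits into left=[], right=[]
  root=20; inorder splits into left=[], right=[22, 28]
  root=22; inorder splits into left=[], right=[28]
  root=28; inorder splits into left=[], right=[]
Reconstructed level-order: [11, 5, 20, 6, 22, 28]


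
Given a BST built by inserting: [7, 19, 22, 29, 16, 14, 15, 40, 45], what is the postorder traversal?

Tree insertion order: [7, 19, 22, 29, 16, 14, 15, 40, 45]
Tree (level-order array): [7, None, 19, 16, 22, 14, None, None, 29, None, 15, None, 40, None, None, None, 45]
Postorder traversal: [15, 14, 16, 45, 40, 29, 22, 19, 7]


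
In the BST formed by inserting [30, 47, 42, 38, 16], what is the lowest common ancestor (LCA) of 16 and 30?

Tree insertion order: [30, 47, 42, 38, 16]
Tree (level-order array): [30, 16, 47, None, None, 42, None, 38]
In a BST, the LCA of p=16, q=30 is the first node v on the
root-to-leaf path with p <= v <= q (go left if both < v, right if both > v).
Walk from root:
  at 30: 16 <= 30 <= 30, this is the LCA
LCA = 30


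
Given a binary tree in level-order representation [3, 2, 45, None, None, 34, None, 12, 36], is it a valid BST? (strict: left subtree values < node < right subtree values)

Level-order array: [3, 2, 45, None, None, 34, None, 12, 36]
Validate using subtree bounds (lo, hi): at each node, require lo < value < hi,
then recurse left with hi=value and right with lo=value.
Preorder trace (stopping at first violation):
  at node 3 with bounds (-inf, +inf): OK
  at node 2 with bounds (-inf, 3): OK
  at node 45 with bounds (3, +inf): OK
  at node 34 with bounds (3, 45): OK
  at node 12 with bounds (3, 34): OK
  at node 36 with bounds (34, 45): OK
No violation found at any node.
Result: Valid BST


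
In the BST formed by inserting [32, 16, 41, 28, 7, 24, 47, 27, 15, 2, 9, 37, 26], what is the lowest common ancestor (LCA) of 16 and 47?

Tree insertion order: [32, 16, 41, 28, 7, 24, 47, 27, 15, 2, 9, 37, 26]
Tree (level-order array): [32, 16, 41, 7, 28, 37, 47, 2, 15, 24, None, None, None, None, None, None, None, 9, None, None, 27, None, None, 26]
In a BST, the LCA of p=16, q=47 is the first node v on the
root-to-leaf path with p <= v <= q (go left if both < v, right if both > v).
Walk from root:
  at 32: 16 <= 32 <= 47, this is the LCA
LCA = 32


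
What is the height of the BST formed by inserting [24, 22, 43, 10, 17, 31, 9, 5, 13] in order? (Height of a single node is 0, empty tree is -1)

Insertion order: [24, 22, 43, 10, 17, 31, 9, 5, 13]
Tree (level-order array): [24, 22, 43, 10, None, 31, None, 9, 17, None, None, 5, None, 13]
Compute height bottom-up (empty subtree = -1):
  height(5) = 1 + max(-1, -1) = 0
  height(9) = 1 + max(0, -1) = 1
  height(13) = 1 + max(-1, -1) = 0
  height(17) = 1 + max(0, -1) = 1
  height(10) = 1 + max(1, 1) = 2
  height(22) = 1 + max(2, -1) = 3
  height(31) = 1 + max(-1, -1) = 0
  height(43) = 1 + max(0, -1) = 1
  height(24) = 1 + max(3, 1) = 4
Height = 4


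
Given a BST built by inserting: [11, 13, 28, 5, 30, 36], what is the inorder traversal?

Tree insertion order: [11, 13, 28, 5, 30, 36]
Tree (level-order array): [11, 5, 13, None, None, None, 28, None, 30, None, 36]
Inorder traversal: [5, 11, 13, 28, 30, 36]


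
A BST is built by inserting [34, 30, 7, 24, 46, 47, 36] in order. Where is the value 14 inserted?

Starting tree (level order): [34, 30, 46, 7, None, 36, 47, None, 24]
Insertion path: 34 -> 30 -> 7 -> 24
Result: insert 14 as left child of 24
Final tree (level order): [34, 30, 46, 7, None, 36, 47, None, 24, None, None, None, None, 14]


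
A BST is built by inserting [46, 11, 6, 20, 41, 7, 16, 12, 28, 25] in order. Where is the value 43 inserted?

Starting tree (level order): [46, 11, None, 6, 20, None, 7, 16, 41, None, None, 12, None, 28, None, None, None, 25]
Insertion path: 46 -> 11 -> 20 -> 41
Result: insert 43 as right child of 41
Final tree (level order): [46, 11, None, 6, 20, None, 7, 16, 41, None, None, 12, None, 28, 43, None, None, 25]


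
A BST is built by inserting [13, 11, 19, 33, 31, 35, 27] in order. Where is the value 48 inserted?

Starting tree (level order): [13, 11, 19, None, None, None, 33, 31, 35, 27]
Insertion path: 13 -> 19 -> 33 -> 35
Result: insert 48 as right child of 35
Final tree (level order): [13, 11, 19, None, None, None, 33, 31, 35, 27, None, None, 48]


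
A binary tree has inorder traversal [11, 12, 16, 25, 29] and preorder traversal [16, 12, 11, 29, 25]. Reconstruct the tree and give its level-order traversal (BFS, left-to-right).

Inorder:  [11, 12, 16, 25, 29]
Preorder: [16, 12, 11, 29, 25]
Algorithm: preorder visits root first, so consume preorder in order;
for each root, split the current inorder slice at that value into
left-subtree inorder and right-subtree inorder, then recurse.
Recursive splits:
  root=16; inorder splits into left=[11, 12], right=[25, 29]
  root=12; inorder splits into left=[11], right=[]
  root=11; inorder splits into left=[], right=[]
  root=29; inorder splits into left=[25], right=[]
  root=25; inorder splits into left=[], right=[]
Reconstructed level-order: [16, 12, 29, 11, 25]


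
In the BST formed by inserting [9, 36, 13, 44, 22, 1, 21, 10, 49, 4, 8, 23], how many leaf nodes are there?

Tree built from: [9, 36, 13, 44, 22, 1, 21, 10, 49, 4, 8, 23]
Tree (level-order array): [9, 1, 36, None, 4, 13, 44, None, 8, 10, 22, None, 49, None, None, None, None, 21, 23]
Rule: A leaf has 0 children.
Per-node child counts:
  node 9: 2 child(ren)
  node 1: 1 child(ren)
  node 4: 1 child(ren)
  node 8: 0 child(ren)
  node 36: 2 child(ren)
  node 13: 2 child(ren)
  node 10: 0 child(ren)
  node 22: 2 child(ren)
  node 21: 0 child(ren)
  node 23: 0 child(ren)
  node 44: 1 child(ren)
  node 49: 0 child(ren)
Matching nodes: [8, 10, 21, 23, 49]
Count of leaf nodes: 5


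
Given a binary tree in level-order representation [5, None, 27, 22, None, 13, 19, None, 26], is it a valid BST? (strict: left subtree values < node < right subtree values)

Level-order array: [5, None, 27, 22, None, 13, 19, None, 26]
Validate using subtree bounds (lo, hi): at each node, require lo < value < hi,
then recurse left with hi=value and right with lo=value.
Preorder trace (stopping at first violation):
  at node 5 with bounds (-inf, +inf): OK
  at node 27 with bounds (5, +inf): OK
  at node 22 with bounds (5, 27): OK
  at node 13 with bounds (5, 22): OK
  at node 26 with bounds (13, 22): VIOLATION
Node 26 violates its bound: not (13 < 26 < 22).
Result: Not a valid BST


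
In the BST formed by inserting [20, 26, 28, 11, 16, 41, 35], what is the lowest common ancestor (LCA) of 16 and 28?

Tree insertion order: [20, 26, 28, 11, 16, 41, 35]
Tree (level-order array): [20, 11, 26, None, 16, None, 28, None, None, None, 41, 35]
In a BST, the LCA of p=16, q=28 is the first node v on the
root-to-leaf path with p <= v <= q (go left if both < v, right if both > v).
Walk from root:
  at 20: 16 <= 20 <= 28, this is the LCA
LCA = 20


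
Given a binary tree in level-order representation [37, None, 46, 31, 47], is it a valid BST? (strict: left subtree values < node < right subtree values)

Level-order array: [37, None, 46, 31, 47]
Validate using subtree bounds (lo, hi): at each node, require lo < value < hi,
then recurse left with hi=value and right with lo=value.
Preorder trace (stopping at first violation):
  at node 37 with bounds (-inf, +inf): OK
  at node 46 with bounds (37, +inf): OK
  at node 31 with bounds (37, 46): VIOLATION
Node 31 violates its bound: not (37 < 31 < 46).
Result: Not a valid BST


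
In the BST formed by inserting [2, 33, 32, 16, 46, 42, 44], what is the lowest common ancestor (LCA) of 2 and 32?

Tree insertion order: [2, 33, 32, 16, 46, 42, 44]
Tree (level-order array): [2, None, 33, 32, 46, 16, None, 42, None, None, None, None, 44]
In a BST, the LCA of p=2, q=32 is the first node v on the
root-to-leaf path with p <= v <= q (go left if both < v, right if both > v).
Walk from root:
  at 2: 2 <= 2 <= 32, this is the LCA
LCA = 2


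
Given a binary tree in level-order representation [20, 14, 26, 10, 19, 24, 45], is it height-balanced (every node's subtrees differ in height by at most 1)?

Tree (level-order array): [20, 14, 26, 10, 19, 24, 45]
Definition: a tree is height-balanced if, at every node, |h(left) - h(right)| <= 1 (empty subtree has height -1).
Bottom-up per-node check:
  node 10: h_left=-1, h_right=-1, diff=0 [OK], height=0
  node 19: h_left=-1, h_right=-1, diff=0 [OK], height=0
  node 14: h_left=0, h_right=0, diff=0 [OK], height=1
  node 24: h_left=-1, h_right=-1, diff=0 [OK], height=0
  node 45: h_left=-1, h_right=-1, diff=0 [OK], height=0
  node 26: h_left=0, h_right=0, diff=0 [OK], height=1
  node 20: h_left=1, h_right=1, diff=0 [OK], height=2
All nodes satisfy the balance condition.
Result: Balanced


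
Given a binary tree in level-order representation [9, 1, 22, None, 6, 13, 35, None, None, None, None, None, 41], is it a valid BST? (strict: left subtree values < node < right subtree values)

Level-order array: [9, 1, 22, None, 6, 13, 35, None, None, None, None, None, 41]
Validate using subtree bounds (lo, hi): at each node, require lo < value < hi,
then recurse left with hi=value and right with lo=value.
Preorder trace (stopping at first violation):
  at node 9 with bounds (-inf, +inf): OK
  at node 1 with bounds (-inf, 9): OK
  at node 6 with bounds (1, 9): OK
  at node 22 with bounds (9, +inf): OK
  at node 13 with bounds (9, 22): OK
  at node 35 with bounds (22, +inf): OK
  at node 41 with bounds (35, +inf): OK
No violation found at any node.
Result: Valid BST


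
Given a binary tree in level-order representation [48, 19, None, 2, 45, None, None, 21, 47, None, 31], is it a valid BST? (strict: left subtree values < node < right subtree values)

Level-order array: [48, 19, None, 2, 45, None, None, 21, 47, None, 31]
Validate using subtree bounds (lo, hi): at each node, require lo < value < hi,
then recurse left with hi=value and right with lo=value.
Preorder trace (stopping at first violation):
  at node 48 with bounds (-inf, +inf): OK
  at node 19 with bounds (-inf, 48): OK
  at node 2 with bounds (-inf, 19): OK
  at node 45 with bounds (19, 48): OK
  at node 21 with bounds (19, 45): OK
  at node 31 with bounds (21, 45): OK
  at node 47 with bounds (45, 48): OK
No violation found at any node.
Result: Valid BST


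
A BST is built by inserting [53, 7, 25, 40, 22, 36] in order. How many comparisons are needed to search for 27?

Search path for 27: 53 -> 7 -> 25 -> 40 -> 36
Found: False
Comparisons: 5


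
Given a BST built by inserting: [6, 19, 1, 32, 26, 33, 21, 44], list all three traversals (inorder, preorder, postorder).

Tree insertion order: [6, 19, 1, 32, 26, 33, 21, 44]
Tree (level-order array): [6, 1, 19, None, None, None, 32, 26, 33, 21, None, None, 44]
Inorder (L, root, R): [1, 6, 19, 21, 26, 32, 33, 44]
Preorder (root, L, R): [6, 1, 19, 32, 26, 21, 33, 44]
Postorder (L, R, root): [1, 21, 26, 44, 33, 32, 19, 6]


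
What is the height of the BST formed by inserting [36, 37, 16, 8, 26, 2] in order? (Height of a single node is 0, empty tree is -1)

Insertion order: [36, 37, 16, 8, 26, 2]
Tree (level-order array): [36, 16, 37, 8, 26, None, None, 2]
Compute height bottom-up (empty subtree = -1):
  height(2) = 1 + max(-1, -1) = 0
  height(8) = 1 + max(0, -1) = 1
  height(26) = 1 + max(-1, -1) = 0
  height(16) = 1 + max(1, 0) = 2
  height(37) = 1 + max(-1, -1) = 0
  height(36) = 1 + max(2, 0) = 3
Height = 3


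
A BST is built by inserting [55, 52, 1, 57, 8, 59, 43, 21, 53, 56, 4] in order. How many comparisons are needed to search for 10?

Search path for 10: 55 -> 52 -> 1 -> 8 -> 43 -> 21
Found: False
Comparisons: 6


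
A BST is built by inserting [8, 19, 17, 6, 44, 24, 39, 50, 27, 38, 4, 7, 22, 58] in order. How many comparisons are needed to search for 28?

Search path for 28: 8 -> 19 -> 44 -> 24 -> 39 -> 27 -> 38
Found: False
Comparisons: 7


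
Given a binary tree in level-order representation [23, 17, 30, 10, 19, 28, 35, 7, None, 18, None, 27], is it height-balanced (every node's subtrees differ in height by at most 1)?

Tree (level-order array): [23, 17, 30, 10, 19, 28, 35, 7, None, 18, None, 27]
Definition: a tree is height-balanced if, at every node, |h(left) - h(right)| <= 1 (empty subtree has height -1).
Bottom-up per-node check:
  node 7: h_left=-1, h_right=-1, diff=0 [OK], height=0
  node 10: h_left=0, h_right=-1, diff=1 [OK], height=1
  node 18: h_left=-1, h_right=-1, diff=0 [OK], height=0
  node 19: h_left=0, h_right=-1, diff=1 [OK], height=1
  node 17: h_left=1, h_right=1, diff=0 [OK], height=2
  node 27: h_left=-1, h_right=-1, diff=0 [OK], height=0
  node 28: h_left=0, h_right=-1, diff=1 [OK], height=1
  node 35: h_left=-1, h_right=-1, diff=0 [OK], height=0
  node 30: h_left=1, h_right=0, diff=1 [OK], height=2
  node 23: h_left=2, h_right=2, diff=0 [OK], height=3
All nodes satisfy the balance condition.
Result: Balanced


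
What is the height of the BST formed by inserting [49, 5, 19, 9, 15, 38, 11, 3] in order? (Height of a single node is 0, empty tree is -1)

Insertion order: [49, 5, 19, 9, 15, 38, 11, 3]
Tree (level-order array): [49, 5, None, 3, 19, None, None, 9, 38, None, 15, None, None, 11]
Compute height bottom-up (empty subtree = -1):
  height(3) = 1 + max(-1, -1) = 0
  height(11) = 1 + max(-1, -1) = 0
  height(15) = 1 + max(0, -1) = 1
  height(9) = 1 + max(-1, 1) = 2
  height(38) = 1 + max(-1, -1) = 0
  height(19) = 1 + max(2, 0) = 3
  height(5) = 1 + max(0, 3) = 4
  height(49) = 1 + max(4, -1) = 5
Height = 5


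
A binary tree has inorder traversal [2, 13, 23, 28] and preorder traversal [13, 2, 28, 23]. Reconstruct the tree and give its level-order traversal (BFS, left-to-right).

Inorder:  [2, 13, 23, 28]
Preorder: [13, 2, 28, 23]
Algorithm: preorder visits root first, so consume preorder in order;
for each root, split the current inorder slice at that value into
left-subtree inorder and right-subtree inorder, then recurse.
Recursive splits:
  root=13; inorder splits into left=[2], right=[23, 28]
  root=2; inorder splits into left=[], right=[]
  root=28; inorder splits into left=[23], right=[]
  root=23; inorder splits into left=[], right=[]
Reconstructed level-order: [13, 2, 28, 23]


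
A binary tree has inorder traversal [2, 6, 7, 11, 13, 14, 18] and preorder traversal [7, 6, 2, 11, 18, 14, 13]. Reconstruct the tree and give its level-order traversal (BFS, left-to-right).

Inorder:  [2, 6, 7, 11, 13, 14, 18]
Preorder: [7, 6, 2, 11, 18, 14, 13]
Algorithm: preorder visits root first, so consume preorder in order;
for each root, split the current inorder slice at that value into
left-subtree inorder and right-subtree inorder, then recurse.
Recursive splits:
  root=7; inorder splits into left=[2, 6], right=[11, 13, 14, 18]
  root=6; inorder splits into left=[2], right=[]
  root=2; inorder splits into left=[], right=[]
  root=11; inorder splits into left=[], right=[13, 14, 18]
  root=18; inorder splits into left=[13, 14], right=[]
  root=14; inorder splits into left=[13], right=[]
  root=13; inorder splits into left=[], right=[]
Reconstructed level-order: [7, 6, 11, 2, 18, 14, 13]


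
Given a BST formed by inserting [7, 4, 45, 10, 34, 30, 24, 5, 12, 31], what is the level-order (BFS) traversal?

Tree insertion order: [7, 4, 45, 10, 34, 30, 24, 5, 12, 31]
Tree (level-order array): [7, 4, 45, None, 5, 10, None, None, None, None, 34, 30, None, 24, 31, 12]
BFS from the root, enqueuing left then right child of each popped node:
  queue [7] -> pop 7, enqueue [4, 45], visited so far: [7]
  queue [4, 45] -> pop 4, enqueue [5], visited so far: [7, 4]
  queue [45, 5] -> pop 45, enqueue [10], visited so far: [7, 4, 45]
  queue [5, 10] -> pop 5, enqueue [none], visited so far: [7, 4, 45, 5]
  queue [10] -> pop 10, enqueue [34], visited so far: [7, 4, 45, 5, 10]
  queue [34] -> pop 34, enqueue [30], visited so far: [7, 4, 45, 5, 10, 34]
  queue [30] -> pop 30, enqueue [24, 31], visited so far: [7, 4, 45, 5, 10, 34, 30]
  queue [24, 31] -> pop 24, enqueue [12], visited so far: [7, 4, 45, 5, 10, 34, 30, 24]
  queue [31, 12] -> pop 31, enqueue [none], visited so far: [7, 4, 45, 5, 10, 34, 30, 24, 31]
  queue [12] -> pop 12, enqueue [none], visited so far: [7, 4, 45, 5, 10, 34, 30, 24, 31, 12]
Result: [7, 4, 45, 5, 10, 34, 30, 24, 31, 12]


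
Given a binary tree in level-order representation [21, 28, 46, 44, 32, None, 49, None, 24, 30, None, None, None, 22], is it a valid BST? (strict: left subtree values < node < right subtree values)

Level-order array: [21, 28, 46, 44, 32, None, 49, None, 24, 30, None, None, None, 22]
Validate using subtree bounds (lo, hi): at each node, require lo < value < hi,
then recurse left with hi=value and right with lo=value.
Preorder trace (stopping at first violation):
  at node 21 with bounds (-inf, +inf): OK
  at node 28 with bounds (-inf, 21): VIOLATION
Node 28 violates its bound: not (-inf < 28 < 21).
Result: Not a valid BST


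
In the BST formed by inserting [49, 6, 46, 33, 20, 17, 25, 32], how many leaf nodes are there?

Tree built from: [49, 6, 46, 33, 20, 17, 25, 32]
Tree (level-order array): [49, 6, None, None, 46, 33, None, 20, None, 17, 25, None, None, None, 32]
Rule: A leaf has 0 children.
Per-node child counts:
  node 49: 1 child(ren)
  node 6: 1 child(ren)
  node 46: 1 child(ren)
  node 33: 1 child(ren)
  node 20: 2 child(ren)
  node 17: 0 child(ren)
  node 25: 1 child(ren)
  node 32: 0 child(ren)
Matching nodes: [17, 32]
Count of leaf nodes: 2


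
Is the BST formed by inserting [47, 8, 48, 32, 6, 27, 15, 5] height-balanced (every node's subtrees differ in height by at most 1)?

Tree (level-order array): [47, 8, 48, 6, 32, None, None, 5, None, 27, None, None, None, 15]
Definition: a tree is height-balanced if, at every node, |h(left) - h(right)| <= 1 (empty subtree has height -1).
Bottom-up per-node check:
  node 5: h_left=-1, h_right=-1, diff=0 [OK], height=0
  node 6: h_left=0, h_right=-1, diff=1 [OK], height=1
  node 15: h_left=-1, h_right=-1, diff=0 [OK], height=0
  node 27: h_left=0, h_right=-1, diff=1 [OK], height=1
  node 32: h_left=1, h_right=-1, diff=2 [FAIL (|1--1|=2 > 1)], height=2
  node 8: h_left=1, h_right=2, diff=1 [OK], height=3
  node 48: h_left=-1, h_right=-1, diff=0 [OK], height=0
  node 47: h_left=3, h_right=0, diff=3 [FAIL (|3-0|=3 > 1)], height=4
Node 32 violates the condition: |1 - -1| = 2 > 1.
Result: Not balanced


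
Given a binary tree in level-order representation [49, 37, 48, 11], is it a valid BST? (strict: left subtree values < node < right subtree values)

Level-order array: [49, 37, 48, 11]
Validate using subtree bounds (lo, hi): at each node, require lo < value < hi,
then recurse left with hi=value and right with lo=value.
Preorder trace (stopping at first violation):
  at node 49 with bounds (-inf, +inf): OK
  at node 37 with bounds (-inf, 49): OK
  at node 11 with bounds (-inf, 37): OK
  at node 48 with bounds (49, +inf): VIOLATION
Node 48 violates its bound: not (49 < 48 < +inf).
Result: Not a valid BST


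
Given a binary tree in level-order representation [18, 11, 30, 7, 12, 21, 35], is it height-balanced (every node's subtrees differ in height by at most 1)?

Tree (level-order array): [18, 11, 30, 7, 12, 21, 35]
Definition: a tree is height-balanced if, at every node, |h(left) - h(right)| <= 1 (empty subtree has height -1).
Bottom-up per-node check:
  node 7: h_left=-1, h_right=-1, diff=0 [OK], height=0
  node 12: h_left=-1, h_right=-1, diff=0 [OK], height=0
  node 11: h_left=0, h_right=0, diff=0 [OK], height=1
  node 21: h_left=-1, h_right=-1, diff=0 [OK], height=0
  node 35: h_left=-1, h_right=-1, diff=0 [OK], height=0
  node 30: h_left=0, h_right=0, diff=0 [OK], height=1
  node 18: h_left=1, h_right=1, diff=0 [OK], height=2
All nodes satisfy the balance condition.
Result: Balanced


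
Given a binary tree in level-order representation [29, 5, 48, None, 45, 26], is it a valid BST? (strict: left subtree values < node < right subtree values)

Level-order array: [29, 5, 48, None, 45, 26]
Validate using subtree bounds (lo, hi): at each node, require lo < value < hi,
then recurse left with hi=value and right with lo=value.
Preorder trace (stopping at first violation):
  at node 29 with bounds (-inf, +inf): OK
  at node 5 with bounds (-inf, 29): OK
  at node 45 with bounds (5, 29): VIOLATION
Node 45 violates its bound: not (5 < 45 < 29).
Result: Not a valid BST


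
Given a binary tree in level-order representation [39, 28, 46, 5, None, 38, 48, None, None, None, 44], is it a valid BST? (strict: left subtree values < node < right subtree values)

Level-order array: [39, 28, 46, 5, None, 38, 48, None, None, None, 44]
Validate using subtree bounds (lo, hi): at each node, require lo < value < hi,
then recurse left with hi=value and right with lo=value.
Preorder trace (stopping at first violation):
  at node 39 with bounds (-inf, +inf): OK
  at node 28 with bounds (-inf, 39): OK
  at node 5 with bounds (-inf, 28): OK
  at node 46 with bounds (39, +inf): OK
  at node 38 with bounds (39, 46): VIOLATION
Node 38 violates its bound: not (39 < 38 < 46).
Result: Not a valid BST


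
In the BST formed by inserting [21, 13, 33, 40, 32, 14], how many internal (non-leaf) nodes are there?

Tree built from: [21, 13, 33, 40, 32, 14]
Tree (level-order array): [21, 13, 33, None, 14, 32, 40]
Rule: An internal node has at least one child.
Per-node child counts:
  node 21: 2 child(ren)
  node 13: 1 child(ren)
  node 14: 0 child(ren)
  node 33: 2 child(ren)
  node 32: 0 child(ren)
  node 40: 0 child(ren)
Matching nodes: [21, 13, 33]
Count of internal (non-leaf) nodes: 3


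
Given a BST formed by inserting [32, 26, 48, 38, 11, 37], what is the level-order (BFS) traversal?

Tree insertion order: [32, 26, 48, 38, 11, 37]
Tree (level-order array): [32, 26, 48, 11, None, 38, None, None, None, 37]
BFS from the root, enqueuing left then right child of each popped node:
  queue [32] -> pop 32, enqueue [26, 48], visited so far: [32]
  queue [26, 48] -> pop 26, enqueue [11], visited so far: [32, 26]
  queue [48, 11] -> pop 48, enqueue [38], visited so far: [32, 26, 48]
  queue [11, 38] -> pop 11, enqueue [none], visited so far: [32, 26, 48, 11]
  queue [38] -> pop 38, enqueue [37], visited so far: [32, 26, 48, 11, 38]
  queue [37] -> pop 37, enqueue [none], visited so far: [32, 26, 48, 11, 38, 37]
Result: [32, 26, 48, 11, 38, 37]


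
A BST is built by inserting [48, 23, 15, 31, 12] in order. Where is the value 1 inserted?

Starting tree (level order): [48, 23, None, 15, 31, 12]
Insertion path: 48 -> 23 -> 15 -> 12
Result: insert 1 as left child of 12
Final tree (level order): [48, 23, None, 15, 31, 12, None, None, None, 1]


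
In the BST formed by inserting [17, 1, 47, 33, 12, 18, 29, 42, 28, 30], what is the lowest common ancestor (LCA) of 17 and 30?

Tree insertion order: [17, 1, 47, 33, 12, 18, 29, 42, 28, 30]
Tree (level-order array): [17, 1, 47, None, 12, 33, None, None, None, 18, 42, None, 29, None, None, 28, 30]
In a BST, the LCA of p=17, q=30 is the first node v on the
root-to-leaf path with p <= v <= q (go left if both < v, right if both > v).
Walk from root:
  at 17: 17 <= 17 <= 30, this is the LCA
LCA = 17


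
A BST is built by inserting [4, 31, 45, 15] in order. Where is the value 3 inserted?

Starting tree (level order): [4, None, 31, 15, 45]
Insertion path: 4
Result: insert 3 as left child of 4
Final tree (level order): [4, 3, 31, None, None, 15, 45]


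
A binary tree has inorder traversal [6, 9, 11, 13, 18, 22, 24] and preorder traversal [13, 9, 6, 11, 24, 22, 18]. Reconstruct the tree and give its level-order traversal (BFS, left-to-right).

Inorder:  [6, 9, 11, 13, 18, 22, 24]
Preorder: [13, 9, 6, 11, 24, 22, 18]
Algorithm: preorder visits root first, so consume preorder in order;
for each root, split the current inorder slice at that value into
left-subtree inorder and right-subtree inorder, then recurse.
Recursive splits:
  root=13; inorder splits into left=[6, 9, 11], right=[18, 22, 24]
  root=9; inorder splits into left=[6], right=[11]
  root=6; inorder splits into left=[], right=[]
  root=11; inorder splits into left=[], right=[]
  root=24; inorder splits into left=[18, 22], right=[]
  root=22; inorder splits into left=[18], right=[]
  root=18; inorder splits into left=[], right=[]
Reconstructed level-order: [13, 9, 24, 6, 11, 22, 18]


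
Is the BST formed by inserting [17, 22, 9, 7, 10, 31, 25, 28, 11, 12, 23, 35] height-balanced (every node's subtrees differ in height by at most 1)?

Tree (level-order array): [17, 9, 22, 7, 10, None, 31, None, None, None, 11, 25, 35, None, 12, 23, 28]
Definition: a tree is height-balanced if, at every node, |h(left) - h(right)| <= 1 (empty subtree has height -1).
Bottom-up per-node check:
  node 7: h_left=-1, h_right=-1, diff=0 [OK], height=0
  node 12: h_left=-1, h_right=-1, diff=0 [OK], height=0
  node 11: h_left=-1, h_right=0, diff=1 [OK], height=1
  node 10: h_left=-1, h_right=1, diff=2 [FAIL (|-1-1|=2 > 1)], height=2
  node 9: h_left=0, h_right=2, diff=2 [FAIL (|0-2|=2 > 1)], height=3
  node 23: h_left=-1, h_right=-1, diff=0 [OK], height=0
  node 28: h_left=-1, h_right=-1, diff=0 [OK], height=0
  node 25: h_left=0, h_right=0, diff=0 [OK], height=1
  node 35: h_left=-1, h_right=-1, diff=0 [OK], height=0
  node 31: h_left=1, h_right=0, diff=1 [OK], height=2
  node 22: h_left=-1, h_right=2, diff=3 [FAIL (|-1-2|=3 > 1)], height=3
  node 17: h_left=3, h_right=3, diff=0 [OK], height=4
Node 10 violates the condition: |-1 - 1| = 2 > 1.
Result: Not balanced


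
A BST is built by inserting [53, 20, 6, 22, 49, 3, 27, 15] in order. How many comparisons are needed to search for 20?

Search path for 20: 53 -> 20
Found: True
Comparisons: 2


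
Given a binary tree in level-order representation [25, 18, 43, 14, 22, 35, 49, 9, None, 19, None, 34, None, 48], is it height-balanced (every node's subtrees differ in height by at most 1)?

Tree (level-order array): [25, 18, 43, 14, 22, 35, 49, 9, None, 19, None, 34, None, 48]
Definition: a tree is height-balanced if, at every node, |h(left) - h(right)| <= 1 (empty subtree has height -1).
Bottom-up per-node check:
  node 9: h_left=-1, h_right=-1, diff=0 [OK], height=0
  node 14: h_left=0, h_right=-1, diff=1 [OK], height=1
  node 19: h_left=-1, h_right=-1, diff=0 [OK], height=0
  node 22: h_left=0, h_right=-1, diff=1 [OK], height=1
  node 18: h_left=1, h_right=1, diff=0 [OK], height=2
  node 34: h_left=-1, h_right=-1, diff=0 [OK], height=0
  node 35: h_left=0, h_right=-1, diff=1 [OK], height=1
  node 48: h_left=-1, h_right=-1, diff=0 [OK], height=0
  node 49: h_left=0, h_right=-1, diff=1 [OK], height=1
  node 43: h_left=1, h_right=1, diff=0 [OK], height=2
  node 25: h_left=2, h_right=2, diff=0 [OK], height=3
All nodes satisfy the balance condition.
Result: Balanced


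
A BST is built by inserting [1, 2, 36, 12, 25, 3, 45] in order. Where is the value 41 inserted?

Starting tree (level order): [1, None, 2, None, 36, 12, 45, 3, 25]
Insertion path: 1 -> 2 -> 36 -> 45
Result: insert 41 as left child of 45
Final tree (level order): [1, None, 2, None, 36, 12, 45, 3, 25, 41]
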